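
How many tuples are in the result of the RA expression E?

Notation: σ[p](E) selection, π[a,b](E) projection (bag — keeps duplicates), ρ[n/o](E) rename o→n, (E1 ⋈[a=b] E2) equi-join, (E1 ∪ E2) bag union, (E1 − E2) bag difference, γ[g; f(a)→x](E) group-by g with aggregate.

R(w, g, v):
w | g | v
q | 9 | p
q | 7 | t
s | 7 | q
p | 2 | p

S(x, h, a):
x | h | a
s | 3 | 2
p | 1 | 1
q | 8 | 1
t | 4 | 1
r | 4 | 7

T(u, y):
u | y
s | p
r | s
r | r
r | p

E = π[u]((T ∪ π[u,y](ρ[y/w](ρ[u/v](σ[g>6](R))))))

Stepwise |·|:
  T → 4
  R → 4
  σ[g>6](R) → 3
  ρ[u/v](σ[g>6](R)) → 3
  ρ[y/w](ρ[u/v](σ[g>6](R))) → 3
  π[u,y](ρ[y/w](ρ[u/v](σ[g>6](R)))) → 3
  (T ∪ π[u,y](ρ[y/w](ρ[u/v](σ[g>6](R))))) → 7
  π[u]((T ∪ π[u,y](ρ[y/w](ρ[u/v](σ[g>6](R)))))) → 7

|E| = 7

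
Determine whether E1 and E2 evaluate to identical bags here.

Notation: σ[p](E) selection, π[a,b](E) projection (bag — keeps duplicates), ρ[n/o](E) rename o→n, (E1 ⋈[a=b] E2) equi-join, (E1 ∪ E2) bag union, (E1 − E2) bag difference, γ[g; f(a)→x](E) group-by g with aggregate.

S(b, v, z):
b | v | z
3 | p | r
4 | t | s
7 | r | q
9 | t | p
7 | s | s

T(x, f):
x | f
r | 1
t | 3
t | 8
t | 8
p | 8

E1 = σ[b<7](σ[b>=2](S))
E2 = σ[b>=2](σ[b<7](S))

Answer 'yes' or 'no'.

E1 stepwise |·|:
  S → 5
  σ[b>=2](S) → 5
  σ[b<7](σ[b>=2](S)) → 2
E2 stepwise |·|:
  S → 5
  σ[b<7](S) → 2
  σ[b>=2](σ[b<7](S)) → 2

E1 and E2 produce the same multiset:
b | v | z
3 | p | r
4 | t | s

yes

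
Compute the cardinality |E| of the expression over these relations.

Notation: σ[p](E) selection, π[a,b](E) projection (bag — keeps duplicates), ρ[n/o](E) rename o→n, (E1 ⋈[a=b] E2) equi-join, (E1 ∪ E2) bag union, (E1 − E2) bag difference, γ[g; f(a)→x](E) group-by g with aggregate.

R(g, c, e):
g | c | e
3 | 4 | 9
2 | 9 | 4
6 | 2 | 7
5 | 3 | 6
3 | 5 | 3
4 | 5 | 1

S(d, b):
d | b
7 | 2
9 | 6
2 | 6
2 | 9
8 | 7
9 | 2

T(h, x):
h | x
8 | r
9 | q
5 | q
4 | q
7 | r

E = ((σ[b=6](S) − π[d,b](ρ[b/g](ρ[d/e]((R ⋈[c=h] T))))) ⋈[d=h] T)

Row counts bottom-up:
  S → 6
  σ[b=6](S) → 2
  R → 6
  T → 5
  (R ⋈[c=h] T) → 4
  ρ[d/e]((R ⋈[c=h] T)) → 4
  ρ[b/g](ρ[d/e]((R ⋈[c=h] T))) → 4
  π[d,b](ρ[b/g](ρ[d/e]((R ⋈[c=h] T)))) → 4
  (σ[b=6](S) − π[d,b](ρ[b/g](ρ[d/e]((R ⋈[c=h] T))))) → 2
  T → 5
  ((σ[b=6](S) − π[d,b](ρ[b/g](ρ[d/e]((R ⋈[c=h] T))))) ⋈[d=h] T) → 1

|E| = 1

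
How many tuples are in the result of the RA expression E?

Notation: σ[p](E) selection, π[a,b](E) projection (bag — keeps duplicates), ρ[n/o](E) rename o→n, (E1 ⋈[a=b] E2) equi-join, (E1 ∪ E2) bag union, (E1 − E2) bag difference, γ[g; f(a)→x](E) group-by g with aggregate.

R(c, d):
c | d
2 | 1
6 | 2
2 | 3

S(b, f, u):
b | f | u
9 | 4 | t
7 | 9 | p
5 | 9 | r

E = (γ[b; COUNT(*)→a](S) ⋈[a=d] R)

Row counts bottom-up:
  S → 3
  γ[b; COUNT(*)→a](S) → 3
  R → 3
  (γ[b; COUNT(*)→a](S) ⋈[a=d] R) → 3

|E| = 3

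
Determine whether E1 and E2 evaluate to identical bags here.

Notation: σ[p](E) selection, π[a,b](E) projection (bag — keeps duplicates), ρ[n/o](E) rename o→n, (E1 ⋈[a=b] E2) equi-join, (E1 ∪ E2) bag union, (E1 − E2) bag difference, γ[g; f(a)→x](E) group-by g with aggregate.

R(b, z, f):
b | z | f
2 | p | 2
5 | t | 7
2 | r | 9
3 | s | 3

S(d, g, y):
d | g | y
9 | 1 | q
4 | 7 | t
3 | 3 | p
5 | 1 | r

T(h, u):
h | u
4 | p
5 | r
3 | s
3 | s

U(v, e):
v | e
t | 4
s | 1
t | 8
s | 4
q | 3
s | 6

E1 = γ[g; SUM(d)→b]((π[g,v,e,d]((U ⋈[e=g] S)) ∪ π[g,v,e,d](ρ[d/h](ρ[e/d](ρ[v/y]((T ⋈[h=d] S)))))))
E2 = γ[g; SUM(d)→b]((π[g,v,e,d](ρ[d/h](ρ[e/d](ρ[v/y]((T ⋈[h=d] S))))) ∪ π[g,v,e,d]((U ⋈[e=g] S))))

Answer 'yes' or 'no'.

E1 stepwise |·|:
  U → 6
  S → 4
  (U ⋈[e=g] S) → 3
  π[g,v,e,d]((U ⋈[e=g] S)) → 3
  T → 4
  S → 4
  (T ⋈[h=d] S) → 4
  ρ[v/y]((T ⋈[h=d] S)) → 4
  ρ[e/d](ρ[v/y]((T ⋈[h=d] S))) → 4
  ρ[d/h](ρ[e/d](ρ[v/y]((T ⋈[h=d] S)))) → 4
  π[g,v,e,d](ρ[d/h](ρ[e/d](ρ[v/y]((T ⋈[h=d] S))))) → 4
  (π[g,v,e,d]((U ⋈[e=g] S)) ∪ π[g,v,e,d](ρ[d/h](ρ[e/d](ρ[v/y]((T ⋈[h=d] S)))))) → 7
  γ[g; SUM(d)→b]((π[g,v,e,d]((U ⋈[e=g] S)) ∪ π[g,v,e,d](ρ[d/h](ρ[e/d](ρ[v/y]((T ⋈[h=d] S))))))) → 3
E2 stepwise |·|:
  T → 4
  S → 4
  (T ⋈[h=d] S) → 4
  ρ[v/y]((T ⋈[h=d] S)) → 4
  ρ[e/d](ρ[v/y]((T ⋈[h=d] S))) → 4
  ρ[d/h](ρ[e/d](ρ[v/y]((T ⋈[h=d] S)))) → 4
  π[g,v,e,d](ρ[d/h](ρ[e/d](ρ[v/y]((T ⋈[h=d] S))))) → 4
  U → 6
  S → 4
  (U ⋈[e=g] S) → 3
  π[g,v,e,d]((U ⋈[e=g] S)) → 3
  (π[g,v,e,d](ρ[d/h](ρ[e/d](ρ[v/y]((T ⋈[h=d] S))))) ∪ π[g,v,e,d]((U ⋈[e=g] S))) → 7
  γ[g; SUM(d)→b]((π[g,v,e,d](ρ[d/h](ρ[e/d](ρ[v/y]((T ⋈[h=d] S))))) ∪ π[g,v,e,d]((U ⋈[e=g] S)))) → 3

E1 and E2 produce the same multiset:
g | b
1 | 19
3 | 9
7 | 4

yes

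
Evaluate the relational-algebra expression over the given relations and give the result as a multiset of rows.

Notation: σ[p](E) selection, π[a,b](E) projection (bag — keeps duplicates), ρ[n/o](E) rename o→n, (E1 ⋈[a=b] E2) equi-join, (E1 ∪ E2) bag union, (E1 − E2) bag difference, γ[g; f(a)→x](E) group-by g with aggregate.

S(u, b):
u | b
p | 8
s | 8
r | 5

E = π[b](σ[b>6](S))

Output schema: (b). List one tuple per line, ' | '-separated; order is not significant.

Row counts bottom-up:
  S → 3
  σ[b>6](S) → 2
  π[b](σ[b>6](S)) → 2

== RESULT ==
b
8
8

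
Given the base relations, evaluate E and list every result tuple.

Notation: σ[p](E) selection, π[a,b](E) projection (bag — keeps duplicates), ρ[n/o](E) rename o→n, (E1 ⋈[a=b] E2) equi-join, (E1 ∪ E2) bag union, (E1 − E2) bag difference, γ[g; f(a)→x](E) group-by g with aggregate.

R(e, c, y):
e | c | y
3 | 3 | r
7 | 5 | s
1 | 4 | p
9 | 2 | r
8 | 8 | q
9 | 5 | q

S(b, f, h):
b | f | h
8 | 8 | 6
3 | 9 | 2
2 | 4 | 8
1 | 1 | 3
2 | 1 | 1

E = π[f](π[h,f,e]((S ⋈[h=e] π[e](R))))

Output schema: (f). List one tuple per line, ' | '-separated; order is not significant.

Row counts bottom-up:
  S → 5
  R → 6
  π[e](R) → 6
  (S ⋈[h=e] π[e](R)) → 3
  π[h,f,e]((S ⋈[h=e] π[e](R))) → 3
  π[f](π[h,f,e]((S ⋈[h=e] π[e](R)))) → 3

== RESULT ==
f
1
1
4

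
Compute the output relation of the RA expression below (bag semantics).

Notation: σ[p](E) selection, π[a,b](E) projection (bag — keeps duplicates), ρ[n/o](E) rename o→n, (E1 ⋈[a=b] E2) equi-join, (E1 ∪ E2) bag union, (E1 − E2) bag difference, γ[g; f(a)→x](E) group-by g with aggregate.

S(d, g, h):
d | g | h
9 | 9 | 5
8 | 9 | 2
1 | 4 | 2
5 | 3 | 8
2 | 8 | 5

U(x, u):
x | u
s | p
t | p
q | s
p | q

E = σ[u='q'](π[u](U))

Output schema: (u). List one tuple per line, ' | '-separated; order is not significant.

Subexpression sizes:
  U → 4
  π[u](U) → 4
  σ[u='q'](π[u](U)) → 1

== RESULT ==
u
q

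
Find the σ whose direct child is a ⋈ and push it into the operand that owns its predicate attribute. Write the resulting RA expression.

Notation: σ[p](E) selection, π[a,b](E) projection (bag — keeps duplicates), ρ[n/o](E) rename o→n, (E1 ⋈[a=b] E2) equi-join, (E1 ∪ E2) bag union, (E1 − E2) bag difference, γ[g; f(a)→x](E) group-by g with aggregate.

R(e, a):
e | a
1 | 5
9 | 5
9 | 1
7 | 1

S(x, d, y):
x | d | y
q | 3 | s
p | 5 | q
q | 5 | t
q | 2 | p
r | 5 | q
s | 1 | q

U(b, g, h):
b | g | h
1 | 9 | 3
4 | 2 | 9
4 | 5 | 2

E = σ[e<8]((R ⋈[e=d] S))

σ filters on e, owned by the left side.
E' = (σ[e<8](R) ⋈[e=d] S)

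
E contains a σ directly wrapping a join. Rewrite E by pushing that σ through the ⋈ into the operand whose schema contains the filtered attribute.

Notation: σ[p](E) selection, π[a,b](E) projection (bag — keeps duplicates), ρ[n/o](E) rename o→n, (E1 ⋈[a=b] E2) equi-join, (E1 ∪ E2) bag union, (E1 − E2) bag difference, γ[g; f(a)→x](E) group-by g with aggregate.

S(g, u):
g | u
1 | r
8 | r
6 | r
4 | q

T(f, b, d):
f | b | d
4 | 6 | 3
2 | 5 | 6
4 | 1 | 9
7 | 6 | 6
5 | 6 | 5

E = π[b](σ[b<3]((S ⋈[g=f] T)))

σ filters on b, owned by the right side.
E' = π[b]((S ⋈[g=f] σ[b<3](T)))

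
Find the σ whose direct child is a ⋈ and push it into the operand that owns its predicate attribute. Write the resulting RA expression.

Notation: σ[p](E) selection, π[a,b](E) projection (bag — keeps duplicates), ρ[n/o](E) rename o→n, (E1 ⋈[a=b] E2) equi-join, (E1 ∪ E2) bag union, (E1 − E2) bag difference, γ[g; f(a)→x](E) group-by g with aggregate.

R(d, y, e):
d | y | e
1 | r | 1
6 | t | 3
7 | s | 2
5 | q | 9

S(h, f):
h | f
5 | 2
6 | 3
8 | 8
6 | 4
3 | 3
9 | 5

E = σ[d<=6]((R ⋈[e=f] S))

σ filters on d, owned by the left side.
E' = (σ[d<=6](R) ⋈[e=f] S)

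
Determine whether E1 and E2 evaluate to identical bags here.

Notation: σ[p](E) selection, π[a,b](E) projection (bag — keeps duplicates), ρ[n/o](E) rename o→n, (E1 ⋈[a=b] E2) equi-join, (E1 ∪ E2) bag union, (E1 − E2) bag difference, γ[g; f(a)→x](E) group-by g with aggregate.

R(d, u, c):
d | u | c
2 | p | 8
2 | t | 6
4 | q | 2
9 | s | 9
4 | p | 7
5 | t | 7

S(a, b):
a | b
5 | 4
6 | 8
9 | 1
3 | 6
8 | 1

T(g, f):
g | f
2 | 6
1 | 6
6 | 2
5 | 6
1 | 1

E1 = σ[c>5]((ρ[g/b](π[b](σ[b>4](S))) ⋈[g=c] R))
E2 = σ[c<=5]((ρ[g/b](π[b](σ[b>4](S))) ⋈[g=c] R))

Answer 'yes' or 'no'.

E1 per-node cardinality:
  S → 5
  σ[b>4](S) → 2
  π[b](σ[b>4](S)) → 2
  ρ[g/b](π[b](σ[b>4](S))) → 2
  R → 6
  (ρ[g/b](π[b](σ[b>4](S))) ⋈[g=c] R) → 2
  σ[c>5]((ρ[g/b](π[b](σ[b>4](S))) ⋈[g=c] R)) → 2
E2 per-node cardinality:
  S → 5
  σ[b>4](S) → 2
  π[b](σ[b>4](S)) → 2
  ρ[g/b](π[b](σ[b>4](S))) → 2
  R → 6
  (ρ[g/b](π[b](σ[b>4](S))) ⋈[g=c] R) → 2
  σ[c<=5]((ρ[g/b](π[b](σ[b>4](S))) ⋈[g=c] R)) → 0

E1 result:
g | d | u | c
6 | 2 | t | 6
8 | 2 | p | 8
E2 result:
g | d | u | c
(0 rows)
Witness: (6, 2, 't', 6) appears 1× in E1 but 0× in E2.

no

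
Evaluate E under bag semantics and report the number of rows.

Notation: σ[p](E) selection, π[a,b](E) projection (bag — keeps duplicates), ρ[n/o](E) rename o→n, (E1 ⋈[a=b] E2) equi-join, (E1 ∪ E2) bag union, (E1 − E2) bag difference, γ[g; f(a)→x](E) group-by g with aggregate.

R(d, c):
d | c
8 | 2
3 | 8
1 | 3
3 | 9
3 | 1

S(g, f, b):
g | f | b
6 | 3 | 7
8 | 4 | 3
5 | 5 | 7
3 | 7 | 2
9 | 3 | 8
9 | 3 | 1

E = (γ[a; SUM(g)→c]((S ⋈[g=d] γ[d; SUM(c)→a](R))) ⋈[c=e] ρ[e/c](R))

Subexpression sizes:
  S → 6
  R → 5
  γ[d; SUM(c)→a](R) → 3
  (S ⋈[g=d] γ[d; SUM(c)→a](R)) → 2
  γ[a; SUM(g)→c]((S ⋈[g=d] γ[d; SUM(c)→a](R))) → 2
  R → 5
  ρ[e/c](R) → 5
  (γ[a; SUM(g)→c]((S ⋈[g=d] γ[d; SUM(c)→a](R))) ⋈[c=e] ρ[e/c](R)) → 2

|E| = 2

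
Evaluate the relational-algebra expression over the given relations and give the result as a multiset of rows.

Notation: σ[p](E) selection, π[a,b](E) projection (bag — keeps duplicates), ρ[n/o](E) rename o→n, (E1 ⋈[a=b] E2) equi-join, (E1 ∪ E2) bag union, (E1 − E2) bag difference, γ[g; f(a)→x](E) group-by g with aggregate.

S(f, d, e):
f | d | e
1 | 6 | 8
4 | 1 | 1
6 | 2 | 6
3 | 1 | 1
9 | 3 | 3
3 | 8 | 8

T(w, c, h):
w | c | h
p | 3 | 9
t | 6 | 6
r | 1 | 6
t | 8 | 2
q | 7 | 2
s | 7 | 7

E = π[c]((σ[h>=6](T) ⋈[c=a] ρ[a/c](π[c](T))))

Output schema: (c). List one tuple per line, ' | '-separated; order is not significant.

Subexpression sizes:
  T → 6
  σ[h>=6](T) → 4
  T → 6
  π[c](T) → 6
  ρ[a/c](π[c](T)) → 6
  (σ[h>=6](T) ⋈[c=a] ρ[a/c](π[c](T))) → 5
  π[c]((σ[h>=6](T) ⋈[c=a] ρ[a/c](π[c](T)))) → 5

== RESULT ==
c
1
3
6
7
7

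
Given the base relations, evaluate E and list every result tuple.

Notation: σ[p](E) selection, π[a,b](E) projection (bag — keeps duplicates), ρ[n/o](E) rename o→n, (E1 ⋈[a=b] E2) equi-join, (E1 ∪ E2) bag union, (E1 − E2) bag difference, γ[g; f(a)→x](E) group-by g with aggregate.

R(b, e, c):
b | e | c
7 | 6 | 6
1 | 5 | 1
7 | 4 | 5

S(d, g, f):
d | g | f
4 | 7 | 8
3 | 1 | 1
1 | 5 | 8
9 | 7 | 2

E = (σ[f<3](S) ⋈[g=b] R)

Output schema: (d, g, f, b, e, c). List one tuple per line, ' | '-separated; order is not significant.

Row counts bottom-up:
  S → 4
  σ[f<3](S) → 2
  R → 3
  (σ[f<3](S) ⋈[g=b] R) → 3

== RESULT ==
d | g | f | b | e | c
3 | 1 | 1 | 1 | 5 | 1
9 | 7 | 2 | 7 | 4 | 5
9 | 7 | 2 | 7 | 6 | 6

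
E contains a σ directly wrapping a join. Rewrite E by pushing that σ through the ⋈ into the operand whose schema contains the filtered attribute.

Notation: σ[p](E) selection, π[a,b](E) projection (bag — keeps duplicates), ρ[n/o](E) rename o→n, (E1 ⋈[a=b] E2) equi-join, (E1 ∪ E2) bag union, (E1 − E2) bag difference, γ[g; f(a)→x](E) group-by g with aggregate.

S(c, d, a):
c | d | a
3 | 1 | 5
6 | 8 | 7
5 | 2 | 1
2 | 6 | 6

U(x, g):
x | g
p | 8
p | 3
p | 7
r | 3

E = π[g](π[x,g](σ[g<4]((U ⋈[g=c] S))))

σ filters on g, owned by the left side.
E' = π[g](π[x,g]((σ[g<4](U) ⋈[g=c] S)))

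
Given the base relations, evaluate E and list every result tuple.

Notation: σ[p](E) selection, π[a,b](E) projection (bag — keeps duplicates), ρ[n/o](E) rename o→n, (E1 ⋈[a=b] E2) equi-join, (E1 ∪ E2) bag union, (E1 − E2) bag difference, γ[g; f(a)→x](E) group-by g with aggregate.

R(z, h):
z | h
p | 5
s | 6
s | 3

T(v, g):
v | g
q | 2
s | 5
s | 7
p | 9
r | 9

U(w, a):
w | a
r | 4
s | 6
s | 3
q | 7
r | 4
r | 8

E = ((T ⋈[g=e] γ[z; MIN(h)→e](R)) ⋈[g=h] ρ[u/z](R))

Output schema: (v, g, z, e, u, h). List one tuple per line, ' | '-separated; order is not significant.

Row counts bottom-up:
  T → 5
  R → 3
  γ[z; MIN(h)→e](R) → 2
  (T ⋈[g=e] γ[z; MIN(h)→e](R)) → 1
  R → 3
  ρ[u/z](R) → 3
  ((T ⋈[g=e] γ[z; MIN(h)→e](R)) ⋈[g=h] ρ[u/z](R)) → 1

== RESULT ==
v | g | z | e | u | h
s | 5 | p | 5 | p | 5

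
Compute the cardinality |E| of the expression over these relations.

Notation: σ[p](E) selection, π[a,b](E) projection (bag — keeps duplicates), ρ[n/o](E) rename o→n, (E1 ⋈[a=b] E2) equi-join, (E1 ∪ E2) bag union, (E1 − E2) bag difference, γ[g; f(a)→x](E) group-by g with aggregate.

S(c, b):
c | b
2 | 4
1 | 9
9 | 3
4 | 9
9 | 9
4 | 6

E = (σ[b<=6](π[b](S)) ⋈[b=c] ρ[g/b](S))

Subexpression sizes:
  S → 6
  π[b](S) → 6
  σ[b<=6](π[b](S)) → 3
  S → 6
  ρ[g/b](S) → 6
  (σ[b<=6](π[b](S)) ⋈[b=c] ρ[g/b](S)) → 2

|E| = 2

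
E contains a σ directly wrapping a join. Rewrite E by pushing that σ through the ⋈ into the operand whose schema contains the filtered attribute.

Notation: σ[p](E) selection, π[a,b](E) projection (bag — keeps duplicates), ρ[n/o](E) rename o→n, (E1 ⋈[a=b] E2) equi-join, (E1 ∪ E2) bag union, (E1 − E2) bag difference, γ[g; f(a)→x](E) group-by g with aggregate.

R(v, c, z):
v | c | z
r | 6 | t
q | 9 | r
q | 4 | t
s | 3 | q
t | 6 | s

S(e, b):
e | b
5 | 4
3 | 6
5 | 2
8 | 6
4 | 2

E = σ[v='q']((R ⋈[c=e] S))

σ filters on v, owned by the left side.
E' = (σ[v='q'](R) ⋈[c=e] S)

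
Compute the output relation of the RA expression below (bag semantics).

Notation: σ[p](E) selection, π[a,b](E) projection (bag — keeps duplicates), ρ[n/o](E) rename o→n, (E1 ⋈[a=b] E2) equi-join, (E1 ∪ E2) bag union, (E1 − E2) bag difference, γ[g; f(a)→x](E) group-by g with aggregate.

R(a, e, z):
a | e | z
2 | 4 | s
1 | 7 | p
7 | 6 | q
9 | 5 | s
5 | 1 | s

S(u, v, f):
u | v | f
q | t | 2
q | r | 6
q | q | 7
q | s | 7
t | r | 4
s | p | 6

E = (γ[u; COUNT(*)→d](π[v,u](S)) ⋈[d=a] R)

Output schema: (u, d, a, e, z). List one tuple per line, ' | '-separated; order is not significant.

Row counts bottom-up:
  S → 6
  π[v,u](S) → 6
  γ[u; COUNT(*)→d](π[v,u](S)) → 3
  R → 5
  (γ[u; COUNT(*)→d](π[v,u](S)) ⋈[d=a] R) → 2

== RESULT ==
u | d | a | e | z
s | 1 | 1 | 7 | p
t | 1 | 1 | 7 | p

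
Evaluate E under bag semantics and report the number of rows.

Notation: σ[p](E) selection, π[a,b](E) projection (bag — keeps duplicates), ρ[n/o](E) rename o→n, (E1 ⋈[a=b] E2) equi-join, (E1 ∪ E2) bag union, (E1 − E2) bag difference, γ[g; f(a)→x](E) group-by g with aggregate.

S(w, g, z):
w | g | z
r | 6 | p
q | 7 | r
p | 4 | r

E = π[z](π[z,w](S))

Per-node cardinality:
  S → 3
  π[z,w](S) → 3
  π[z](π[z,w](S)) → 3

|E| = 3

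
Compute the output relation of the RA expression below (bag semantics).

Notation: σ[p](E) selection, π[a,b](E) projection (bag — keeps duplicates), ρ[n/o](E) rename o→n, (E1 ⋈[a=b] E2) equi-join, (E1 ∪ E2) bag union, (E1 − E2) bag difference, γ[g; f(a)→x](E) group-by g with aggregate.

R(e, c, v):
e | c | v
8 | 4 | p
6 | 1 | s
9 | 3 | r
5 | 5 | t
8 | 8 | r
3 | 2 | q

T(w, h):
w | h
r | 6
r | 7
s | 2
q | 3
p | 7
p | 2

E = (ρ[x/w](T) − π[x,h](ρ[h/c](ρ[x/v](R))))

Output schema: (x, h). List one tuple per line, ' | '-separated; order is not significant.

Row counts bottom-up:
  T → 6
  ρ[x/w](T) → 6
  R → 6
  ρ[x/v](R) → 6
  ρ[h/c](ρ[x/v](R)) → 6
  π[x,h](ρ[h/c](ρ[x/v](R))) → 6
  (ρ[x/w](T) − π[x,h](ρ[h/c](ρ[x/v](R)))) → 6

== RESULT ==
x | h
p | 2
p | 7
q | 3
r | 6
r | 7
s | 2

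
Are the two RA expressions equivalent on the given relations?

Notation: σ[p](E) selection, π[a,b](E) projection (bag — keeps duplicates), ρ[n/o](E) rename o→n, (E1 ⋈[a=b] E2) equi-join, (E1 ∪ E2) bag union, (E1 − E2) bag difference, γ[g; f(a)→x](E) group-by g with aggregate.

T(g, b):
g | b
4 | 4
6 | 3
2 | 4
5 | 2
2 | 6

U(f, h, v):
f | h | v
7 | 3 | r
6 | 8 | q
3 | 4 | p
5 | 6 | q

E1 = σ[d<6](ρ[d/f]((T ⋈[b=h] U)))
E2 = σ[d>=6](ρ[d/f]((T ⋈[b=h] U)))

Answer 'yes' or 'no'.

E1 row counts bottom-up:
  T → 5
  U → 4
  (T ⋈[b=h] U) → 4
  ρ[d/f]((T ⋈[b=h] U)) → 4
  σ[d<6](ρ[d/f]((T ⋈[b=h] U))) → 3
E2 row counts bottom-up:
  T → 5
  U → 4
  (T ⋈[b=h] U) → 4
  ρ[d/f]((T ⋈[b=h] U)) → 4
  σ[d>=6](ρ[d/f]((T ⋈[b=h] U))) → 1

E1 result:
g | b | d | h | v
2 | 4 | 3 | 4 | p
2 | 6 | 5 | 6 | q
4 | 4 | 3 | 4 | p
E2 result:
g | b | d | h | v
6 | 3 | 7 | 3 | r
Witness: (6, 3, 7, 3, 'r') appears 0× in E1 but 1× in E2.

no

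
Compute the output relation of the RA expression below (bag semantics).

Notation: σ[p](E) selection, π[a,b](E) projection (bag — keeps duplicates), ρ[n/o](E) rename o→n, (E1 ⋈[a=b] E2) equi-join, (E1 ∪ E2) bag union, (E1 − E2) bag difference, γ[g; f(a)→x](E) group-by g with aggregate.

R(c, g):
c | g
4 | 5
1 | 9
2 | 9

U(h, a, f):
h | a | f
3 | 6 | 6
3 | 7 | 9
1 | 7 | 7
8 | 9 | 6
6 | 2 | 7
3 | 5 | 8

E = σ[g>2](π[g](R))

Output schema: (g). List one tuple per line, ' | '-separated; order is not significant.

Per-node cardinality:
  R → 3
  π[g](R) → 3
  σ[g>2](π[g](R)) → 3

== RESULT ==
g
5
9
9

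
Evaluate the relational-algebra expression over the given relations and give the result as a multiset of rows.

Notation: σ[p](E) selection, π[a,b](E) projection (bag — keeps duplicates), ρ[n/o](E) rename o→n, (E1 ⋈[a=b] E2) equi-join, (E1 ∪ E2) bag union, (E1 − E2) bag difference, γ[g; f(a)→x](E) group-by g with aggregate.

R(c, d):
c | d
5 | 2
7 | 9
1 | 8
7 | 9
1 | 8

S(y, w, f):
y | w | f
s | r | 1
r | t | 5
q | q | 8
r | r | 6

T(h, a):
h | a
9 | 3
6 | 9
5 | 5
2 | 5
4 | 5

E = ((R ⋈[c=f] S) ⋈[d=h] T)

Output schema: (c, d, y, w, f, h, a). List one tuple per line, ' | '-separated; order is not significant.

Subexpression sizes:
  R → 5
  S → 4
  (R ⋈[c=f] S) → 3
  T → 5
  ((R ⋈[c=f] S) ⋈[d=h] T) → 1

== RESULT ==
c | d | y | w | f | h | a
5 | 2 | r | t | 5 | 2 | 5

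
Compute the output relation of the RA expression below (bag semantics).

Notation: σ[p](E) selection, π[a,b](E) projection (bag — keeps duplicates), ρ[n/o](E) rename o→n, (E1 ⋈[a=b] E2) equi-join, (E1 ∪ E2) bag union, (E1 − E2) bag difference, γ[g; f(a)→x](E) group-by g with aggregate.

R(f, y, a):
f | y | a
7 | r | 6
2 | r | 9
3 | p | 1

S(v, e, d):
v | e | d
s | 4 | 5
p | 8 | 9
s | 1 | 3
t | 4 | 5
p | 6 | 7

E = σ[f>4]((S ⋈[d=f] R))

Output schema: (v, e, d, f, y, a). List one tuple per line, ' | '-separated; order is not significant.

Stepwise |·|:
  S → 5
  R → 3
  (S ⋈[d=f] R) → 2
  σ[f>4]((S ⋈[d=f] R)) → 1

== RESULT ==
v | e | d | f | y | a
p | 6 | 7 | 7 | r | 6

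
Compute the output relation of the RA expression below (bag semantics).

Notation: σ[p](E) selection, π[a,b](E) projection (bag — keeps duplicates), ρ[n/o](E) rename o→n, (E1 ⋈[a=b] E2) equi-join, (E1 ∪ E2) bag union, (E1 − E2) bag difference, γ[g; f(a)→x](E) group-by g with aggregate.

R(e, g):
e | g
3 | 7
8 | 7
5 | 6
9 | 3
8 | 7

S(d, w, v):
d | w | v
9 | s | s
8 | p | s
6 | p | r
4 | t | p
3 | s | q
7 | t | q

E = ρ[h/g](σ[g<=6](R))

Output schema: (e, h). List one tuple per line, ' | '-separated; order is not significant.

Stepwise |·|:
  R → 5
  σ[g<=6](R) → 2
  ρ[h/g](σ[g<=6](R)) → 2

== RESULT ==
e | h
5 | 6
9 | 3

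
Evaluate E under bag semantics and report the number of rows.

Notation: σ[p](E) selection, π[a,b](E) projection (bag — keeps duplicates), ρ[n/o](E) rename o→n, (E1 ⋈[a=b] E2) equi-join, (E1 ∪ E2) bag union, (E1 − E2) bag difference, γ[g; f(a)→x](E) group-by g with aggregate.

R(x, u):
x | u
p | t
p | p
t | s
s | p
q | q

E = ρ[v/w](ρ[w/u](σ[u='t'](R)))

Per-node cardinality:
  R → 5
  σ[u='t'](R) → 1
  ρ[w/u](σ[u='t'](R)) → 1
  ρ[v/w](ρ[w/u](σ[u='t'](R))) → 1

|E| = 1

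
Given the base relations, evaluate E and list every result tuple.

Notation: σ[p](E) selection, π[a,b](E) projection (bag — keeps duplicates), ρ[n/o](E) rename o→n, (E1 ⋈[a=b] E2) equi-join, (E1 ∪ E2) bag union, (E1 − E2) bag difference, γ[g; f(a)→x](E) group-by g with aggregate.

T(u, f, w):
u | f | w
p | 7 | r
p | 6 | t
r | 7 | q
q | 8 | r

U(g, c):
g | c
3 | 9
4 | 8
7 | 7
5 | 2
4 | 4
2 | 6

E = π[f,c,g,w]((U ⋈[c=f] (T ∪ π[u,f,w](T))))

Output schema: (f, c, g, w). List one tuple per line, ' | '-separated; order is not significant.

Stepwise |·|:
  U → 6
  T → 4
  T → 4
  π[u,f,w](T) → 4
  (T ∪ π[u,f,w](T)) → 8
  (U ⋈[c=f] (T ∪ π[u,f,w](T))) → 8
  π[f,c,g,w]((U ⋈[c=f] (T ∪ π[u,f,w](T)))) → 8

== RESULT ==
f | c | g | w
6 | 6 | 2 | t
6 | 6 | 2 | t
7 | 7 | 7 | q
7 | 7 | 7 | q
7 | 7 | 7 | r
7 | 7 | 7 | r
8 | 8 | 4 | r
8 | 8 | 4 | r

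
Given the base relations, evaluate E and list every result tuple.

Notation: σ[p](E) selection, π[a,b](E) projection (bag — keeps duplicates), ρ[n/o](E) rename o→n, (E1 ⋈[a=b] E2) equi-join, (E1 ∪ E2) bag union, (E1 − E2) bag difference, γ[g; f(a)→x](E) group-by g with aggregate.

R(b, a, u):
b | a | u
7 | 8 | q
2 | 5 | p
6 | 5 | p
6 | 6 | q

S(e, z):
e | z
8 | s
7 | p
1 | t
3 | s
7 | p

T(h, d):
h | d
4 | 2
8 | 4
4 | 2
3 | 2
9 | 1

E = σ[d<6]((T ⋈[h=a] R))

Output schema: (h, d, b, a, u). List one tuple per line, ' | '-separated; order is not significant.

Stepwise |·|:
  T → 5
  R → 4
  (T ⋈[h=a] R) → 1
  σ[d<6]((T ⋈[h=a] R)) → 1

== RESULT ==
h | d | b | a | u
8 | 4 | 7 | 8 | q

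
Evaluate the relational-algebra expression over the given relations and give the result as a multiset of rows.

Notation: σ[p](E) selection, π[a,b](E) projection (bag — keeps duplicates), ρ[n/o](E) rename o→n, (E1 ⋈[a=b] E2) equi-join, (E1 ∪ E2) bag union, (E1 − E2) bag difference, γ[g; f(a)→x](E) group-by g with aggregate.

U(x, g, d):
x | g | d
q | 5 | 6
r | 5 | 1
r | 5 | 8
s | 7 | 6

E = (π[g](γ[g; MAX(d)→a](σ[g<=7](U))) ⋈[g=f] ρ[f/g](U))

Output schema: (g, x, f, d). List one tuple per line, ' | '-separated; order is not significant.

Subexpression sizes:
  U → 4
  σ[g<=7](U) → 4
  γ[g; MAX(d)→a](σ[g<=7](U)) → 2
  π[g](γ[g; MAX(d)→a](σ[g<=7](U))) → 2
  U → 4
  ρ[f/g](U) → 4
  (π[g](γ[g; MAX(d)→a](σ[g<=7](U))) ⋈[g=f] ρ[f/g](U)) → 4

== RESULT ==
g | x | f | d
5 | q | 5 | 6
5 | r | 5 | 1
5 | r | 5 | 8
7 | s | 7 | 6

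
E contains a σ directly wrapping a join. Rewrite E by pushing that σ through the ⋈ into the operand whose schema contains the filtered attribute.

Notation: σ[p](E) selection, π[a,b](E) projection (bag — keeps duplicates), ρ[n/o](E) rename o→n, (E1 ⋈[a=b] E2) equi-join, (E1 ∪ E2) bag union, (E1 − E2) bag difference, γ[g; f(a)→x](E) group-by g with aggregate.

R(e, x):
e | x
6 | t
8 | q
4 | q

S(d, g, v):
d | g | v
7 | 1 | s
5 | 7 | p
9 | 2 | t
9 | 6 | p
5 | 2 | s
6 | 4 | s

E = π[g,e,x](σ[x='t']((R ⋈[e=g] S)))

σ filters on x, owned by the left side.
E' = π[g,e,x]((σ[x='t'](R) ⋈[e=g] S))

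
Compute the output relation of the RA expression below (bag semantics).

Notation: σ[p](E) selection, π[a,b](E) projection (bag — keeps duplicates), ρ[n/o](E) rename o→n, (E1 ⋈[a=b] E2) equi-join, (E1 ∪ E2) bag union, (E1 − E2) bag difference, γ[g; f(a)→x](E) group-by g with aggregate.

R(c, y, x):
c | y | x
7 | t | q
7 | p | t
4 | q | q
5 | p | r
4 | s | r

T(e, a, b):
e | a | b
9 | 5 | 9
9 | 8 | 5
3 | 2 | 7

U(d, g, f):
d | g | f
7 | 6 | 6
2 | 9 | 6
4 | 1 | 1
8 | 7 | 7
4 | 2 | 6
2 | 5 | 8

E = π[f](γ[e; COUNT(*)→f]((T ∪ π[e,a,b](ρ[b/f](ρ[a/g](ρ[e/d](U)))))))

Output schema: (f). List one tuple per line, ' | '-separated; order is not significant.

Per-node cardinality:
  T → 3
  U → 6
  ρ[e/d](U) → 6
  ρ[a/g](ρ[e/d](U)) → 6
  ρ[b/f](ρ[a/g](ρ[e/d](U))) → 6
  π[e,a,b](ρ[b/f](ρ[a/g](ρ[e/d](U)))) → 6
  (T ∪ π[e,a,b](ρ[b/f](ρ[a/g](ρ[e/d](U))))) → 9
  γ[e; COUNT(*)→f]((T ∪ π[e,a,b](ρ[b/f](ρ[a/g](ρ[e/d](U)))))) → 6
  π[f](γ[e; COUNT(*)→f]((T ∪ π[e,a,b](ρ[b/f](ρ[a/g](ρ[e/d](U))))))) → 6

== RESULT ==
f
1
1
1
2
2
2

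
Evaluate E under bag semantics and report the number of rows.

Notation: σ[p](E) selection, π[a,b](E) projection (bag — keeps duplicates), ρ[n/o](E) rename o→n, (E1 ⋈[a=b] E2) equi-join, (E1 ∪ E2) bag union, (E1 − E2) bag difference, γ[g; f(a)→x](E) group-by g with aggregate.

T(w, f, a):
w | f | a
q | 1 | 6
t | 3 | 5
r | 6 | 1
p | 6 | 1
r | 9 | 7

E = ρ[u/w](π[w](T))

Stepwise |·|:
  T → 5
  π[w](T) → 5
  ρ[u/w](π[w](T)) → 5

|E| = 5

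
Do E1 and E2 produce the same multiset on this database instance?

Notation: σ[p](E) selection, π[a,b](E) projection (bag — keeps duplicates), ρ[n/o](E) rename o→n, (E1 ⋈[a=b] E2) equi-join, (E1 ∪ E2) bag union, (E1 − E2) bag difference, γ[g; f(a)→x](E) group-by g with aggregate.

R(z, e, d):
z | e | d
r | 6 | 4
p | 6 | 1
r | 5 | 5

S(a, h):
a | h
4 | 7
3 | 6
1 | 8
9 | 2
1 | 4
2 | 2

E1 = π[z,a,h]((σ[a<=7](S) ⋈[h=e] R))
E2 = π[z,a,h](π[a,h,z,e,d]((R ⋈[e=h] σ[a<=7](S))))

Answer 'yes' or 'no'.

E1 per-node cardinality:
  S → 6
  σ[a<=7](S) → 5
  R → 3
  (σ[a<=7](S) ⋈[h=e] R) → 2
  π[z,a,h]((σ[a<=7](S) ⋈[h=e] R)) → 2
E2 per-node cardinality:
  R → 3
  S → 6
  σ[a<=7](S) → 5
  (R ⋈[e=h] σ[a<=7](S)) → 2
  π[a,h,z,e,d]((R ⋈[e=h] σ[a<=7](S))) → 2
  π[z,a,h](π[a,h,z,e,d]((R ⋈[e=h] σ[a<=7](S)))) → 2

E1 and E2 produce the same multiset:
z | a | h
p | 3 | 6
r | 3 | 6

yes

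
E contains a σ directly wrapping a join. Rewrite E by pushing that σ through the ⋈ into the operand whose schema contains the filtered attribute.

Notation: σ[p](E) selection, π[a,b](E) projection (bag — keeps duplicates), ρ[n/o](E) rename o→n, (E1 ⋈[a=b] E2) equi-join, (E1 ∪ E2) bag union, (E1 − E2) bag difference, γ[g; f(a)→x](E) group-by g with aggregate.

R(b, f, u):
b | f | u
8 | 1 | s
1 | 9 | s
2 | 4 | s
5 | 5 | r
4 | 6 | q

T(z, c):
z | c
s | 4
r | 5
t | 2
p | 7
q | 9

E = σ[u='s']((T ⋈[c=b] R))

σ filters on u, owned by the right side.
E' = (T ⋈[c=b] σ[u='s'](R))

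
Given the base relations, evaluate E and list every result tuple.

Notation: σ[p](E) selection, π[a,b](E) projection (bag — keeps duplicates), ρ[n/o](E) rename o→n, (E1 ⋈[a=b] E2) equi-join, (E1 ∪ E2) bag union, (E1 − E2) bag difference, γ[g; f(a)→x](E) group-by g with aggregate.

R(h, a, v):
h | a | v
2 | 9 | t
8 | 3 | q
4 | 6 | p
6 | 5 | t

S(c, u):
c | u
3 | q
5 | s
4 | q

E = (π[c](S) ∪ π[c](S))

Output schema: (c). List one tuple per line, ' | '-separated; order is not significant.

Subexpression sizes:
  S → 3
  π[c](S) → 3
  S → 3
  π[c](S) → 3
  (π[c](S) ∪ π[c](S)) → 6

== RESULT ==
c
3
3
4
4
5
5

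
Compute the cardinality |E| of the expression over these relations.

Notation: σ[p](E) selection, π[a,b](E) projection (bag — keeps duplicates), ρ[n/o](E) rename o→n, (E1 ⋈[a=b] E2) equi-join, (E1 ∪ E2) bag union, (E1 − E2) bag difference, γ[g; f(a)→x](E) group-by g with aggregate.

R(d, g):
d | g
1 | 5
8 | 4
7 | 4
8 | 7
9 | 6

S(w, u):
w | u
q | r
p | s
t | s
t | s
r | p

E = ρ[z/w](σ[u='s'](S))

Stepwise |·|:
  S → 5
  σ[u='s'](S) → 3
  ρ[z/w](σ[u='s'](S)) → 3

|E| = 3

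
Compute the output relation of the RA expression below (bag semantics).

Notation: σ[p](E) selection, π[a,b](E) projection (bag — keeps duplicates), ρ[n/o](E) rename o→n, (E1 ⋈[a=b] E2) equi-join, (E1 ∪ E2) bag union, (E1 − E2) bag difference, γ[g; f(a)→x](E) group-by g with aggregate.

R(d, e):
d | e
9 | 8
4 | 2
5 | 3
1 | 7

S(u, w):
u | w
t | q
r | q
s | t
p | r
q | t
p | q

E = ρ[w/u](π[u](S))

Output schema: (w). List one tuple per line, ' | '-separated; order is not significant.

Stepwise |·|:
  S → 6
  π[u](S) → 6
  ρ[w/u](π[u](S)) → 6

== RESULT ==
w
p
p
q
r
s
t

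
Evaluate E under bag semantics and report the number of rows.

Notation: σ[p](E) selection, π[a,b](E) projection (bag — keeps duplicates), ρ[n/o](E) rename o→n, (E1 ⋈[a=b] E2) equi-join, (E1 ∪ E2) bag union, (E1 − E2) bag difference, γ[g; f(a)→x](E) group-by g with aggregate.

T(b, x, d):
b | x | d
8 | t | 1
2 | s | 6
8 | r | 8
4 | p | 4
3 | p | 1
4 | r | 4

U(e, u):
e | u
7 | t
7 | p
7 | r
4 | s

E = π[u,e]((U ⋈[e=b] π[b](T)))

Per-node cardinality:
  U → 4
  T → 6
  π[b](T) → 6
  (U ⋈[e=b] π[b](T)) → 2
  π[u,e]((U ⋈[e=b] π[b](T))) → 2

|E| = 2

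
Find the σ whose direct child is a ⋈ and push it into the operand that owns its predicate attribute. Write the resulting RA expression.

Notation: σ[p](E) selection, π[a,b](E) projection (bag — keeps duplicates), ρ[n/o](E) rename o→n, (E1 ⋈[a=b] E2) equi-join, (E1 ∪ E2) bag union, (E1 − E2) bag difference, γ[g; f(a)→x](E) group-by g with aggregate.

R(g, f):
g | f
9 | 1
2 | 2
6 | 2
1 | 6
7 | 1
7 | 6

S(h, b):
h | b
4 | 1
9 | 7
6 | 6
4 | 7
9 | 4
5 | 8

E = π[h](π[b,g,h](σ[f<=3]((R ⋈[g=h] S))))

σ filters on f, owned by the left side.
E' = π[h](π[b,g,h]((σ[f<=3](R) ⋈[g=h] S)))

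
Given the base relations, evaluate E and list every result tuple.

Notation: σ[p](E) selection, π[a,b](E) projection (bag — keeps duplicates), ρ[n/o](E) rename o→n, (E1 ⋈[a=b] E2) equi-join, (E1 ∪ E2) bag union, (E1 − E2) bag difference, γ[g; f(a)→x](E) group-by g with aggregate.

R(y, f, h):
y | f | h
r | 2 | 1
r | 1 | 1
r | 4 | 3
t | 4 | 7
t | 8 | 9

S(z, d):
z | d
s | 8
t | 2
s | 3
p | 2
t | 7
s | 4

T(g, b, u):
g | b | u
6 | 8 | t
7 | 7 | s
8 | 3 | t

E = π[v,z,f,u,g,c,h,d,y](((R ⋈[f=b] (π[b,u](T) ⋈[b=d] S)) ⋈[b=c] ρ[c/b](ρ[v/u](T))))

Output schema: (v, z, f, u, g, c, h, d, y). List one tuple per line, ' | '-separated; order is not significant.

Row counts bottom-up:
  R → 5
  T → 3
  π[b,u](T) → 3
  S → 6
  (π[b,u](T) ⋈[b=d] S) → 3
  (R ⋈[f=b] (π[b,u](T) ⋈[b=d] S)) → 1
  T → 3
  ρ[v/u](T) → 3
  ρ[c/b](ρ[v/u](T)) → 3
  ((R ⋈[f=b] (π[b,u](T) ⋈[b=d] S)) ⋈[b=c] ρ[c/b](ρ[v/u](T))) → 1
  π[v,z,f,u,g,c,h,d,y](((R ⋈[f=b] (π[b,u](T) ⋈[b=d] S)) ⋈[b=c] ρ[c/b](ρ[v/u](T)))) → 1

== RESULT ==
v | z | f | u | g | c | h | d | y
t | s | 8 | t | 6 | 8 | 9 | 8 | t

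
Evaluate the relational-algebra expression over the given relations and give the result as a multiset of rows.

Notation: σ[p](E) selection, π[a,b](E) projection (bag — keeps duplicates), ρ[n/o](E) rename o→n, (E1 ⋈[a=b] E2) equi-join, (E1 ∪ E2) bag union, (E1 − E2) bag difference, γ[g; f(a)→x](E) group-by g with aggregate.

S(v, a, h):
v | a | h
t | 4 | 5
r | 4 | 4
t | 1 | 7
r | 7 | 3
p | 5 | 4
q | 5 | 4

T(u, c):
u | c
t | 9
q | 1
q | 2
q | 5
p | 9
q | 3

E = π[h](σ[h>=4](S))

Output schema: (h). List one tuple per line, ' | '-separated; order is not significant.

Stepwise |·|:
  S → 6
  σ[h>=4](S) → 5
  π[h](σ[h>=4](S)) → 5

== RESULT ==
h
4
4
4
5
7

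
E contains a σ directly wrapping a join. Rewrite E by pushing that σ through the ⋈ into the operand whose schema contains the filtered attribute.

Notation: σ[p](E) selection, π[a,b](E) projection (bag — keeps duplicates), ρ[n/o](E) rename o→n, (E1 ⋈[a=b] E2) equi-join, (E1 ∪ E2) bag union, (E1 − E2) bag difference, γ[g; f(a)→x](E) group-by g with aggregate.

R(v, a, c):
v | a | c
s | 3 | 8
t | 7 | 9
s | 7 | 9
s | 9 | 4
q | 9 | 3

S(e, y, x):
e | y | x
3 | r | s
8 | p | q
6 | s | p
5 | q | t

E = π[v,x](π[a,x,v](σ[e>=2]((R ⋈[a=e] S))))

σ filters on e, owned by the right side.
E' = π[v,x](π[a,x,v]((R ⋈[a=e] σ[e>=2](S))))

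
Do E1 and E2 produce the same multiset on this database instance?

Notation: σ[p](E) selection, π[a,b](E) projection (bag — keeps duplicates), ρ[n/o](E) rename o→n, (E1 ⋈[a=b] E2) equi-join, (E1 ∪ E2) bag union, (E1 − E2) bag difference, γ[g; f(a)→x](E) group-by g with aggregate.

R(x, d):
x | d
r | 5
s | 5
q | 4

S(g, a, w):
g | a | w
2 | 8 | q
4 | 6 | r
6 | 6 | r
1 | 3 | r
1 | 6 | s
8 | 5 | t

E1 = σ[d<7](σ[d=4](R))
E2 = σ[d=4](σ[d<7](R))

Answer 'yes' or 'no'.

E1 per-node cardinality:
  R → 3
  σ[d=4](R) → 1
  σ[d<7](σ[d=4](R)) → 1
E2 per-node cardinality:
  R → 3
  σ[d<7](R) → 3
  σ[d=4](σ[d<7](R)) → 1

E1 and E2 produce the same multiset:
x | d
q | 4

yes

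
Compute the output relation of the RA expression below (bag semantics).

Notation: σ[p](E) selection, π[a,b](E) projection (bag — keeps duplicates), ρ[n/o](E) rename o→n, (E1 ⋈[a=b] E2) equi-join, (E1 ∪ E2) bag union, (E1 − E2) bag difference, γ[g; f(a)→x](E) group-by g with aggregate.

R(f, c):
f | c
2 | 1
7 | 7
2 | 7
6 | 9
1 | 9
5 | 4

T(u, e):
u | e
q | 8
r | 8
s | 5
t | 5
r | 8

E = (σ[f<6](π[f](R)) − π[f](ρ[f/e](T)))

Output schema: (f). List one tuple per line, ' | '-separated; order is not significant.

Row counts bottom-up:
  R → 6
  π[f](R) → 6
  σ[f<6](π[f](R)) → 4
  T → 5
  ρ[f/e](T) → 5
  π[f](ρ[f/e](T)) → 5
  (σ[f<6](π[f](R)) − π[f](ρ[f/e](T))) → 3

== RESULT ==
f
1
2
2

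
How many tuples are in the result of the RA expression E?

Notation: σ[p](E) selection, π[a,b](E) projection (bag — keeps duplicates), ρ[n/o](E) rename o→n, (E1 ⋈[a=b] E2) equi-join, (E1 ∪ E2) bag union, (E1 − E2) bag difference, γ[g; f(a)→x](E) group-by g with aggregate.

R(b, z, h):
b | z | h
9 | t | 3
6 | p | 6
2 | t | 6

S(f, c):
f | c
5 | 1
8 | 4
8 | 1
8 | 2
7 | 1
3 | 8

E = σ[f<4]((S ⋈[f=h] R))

Subexpression sizes:
  S → 6
  R → 3
  (S ⋈[f=h] R) → 1
  σ[f<4]((S ⋈[f=h] R)) → 1

|E| = 1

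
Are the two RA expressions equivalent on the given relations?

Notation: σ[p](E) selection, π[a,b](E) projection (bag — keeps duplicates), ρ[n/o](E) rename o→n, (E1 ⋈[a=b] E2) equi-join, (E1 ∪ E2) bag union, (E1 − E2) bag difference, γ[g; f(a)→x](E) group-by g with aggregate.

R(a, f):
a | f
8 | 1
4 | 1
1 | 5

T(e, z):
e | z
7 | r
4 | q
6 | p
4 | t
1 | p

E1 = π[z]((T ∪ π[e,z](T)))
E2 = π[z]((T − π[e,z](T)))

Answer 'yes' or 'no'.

E1 stepwise |·|:
  T → 5
  T → 5
  π[e,z](T) → 5
  (T ∪ π[e,z](T)) → 10
  π[z]((T ∪ π[e,z](T))) → 10
E2 stepwise |·|:
  T → 5
  T → 5
  π[e,z](T) → 5
  (T − π[e,z](T)) → 0
  π[z]((T − π[e,z](T))) → 0

E1 result:
z
p
p
p
p
q
q
r
r
t
t
E2 result:
z
(0 rows)
Witness: ('t',) appears 2× in E1 but 0× in E2.

no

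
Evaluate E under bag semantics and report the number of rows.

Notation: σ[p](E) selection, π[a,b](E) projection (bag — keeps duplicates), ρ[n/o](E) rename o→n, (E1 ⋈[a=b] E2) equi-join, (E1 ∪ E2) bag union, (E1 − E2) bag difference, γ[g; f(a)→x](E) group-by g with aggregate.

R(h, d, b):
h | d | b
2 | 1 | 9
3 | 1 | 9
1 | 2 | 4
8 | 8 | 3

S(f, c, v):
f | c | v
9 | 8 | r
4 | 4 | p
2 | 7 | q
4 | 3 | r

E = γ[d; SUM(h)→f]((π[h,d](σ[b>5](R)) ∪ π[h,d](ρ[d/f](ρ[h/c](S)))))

Subexpression sizes:
  R → 4
  σ[b>5](R) → 2
  π[h,d](σ[b>5](R)) → 2
  S → 4
  ρ[h/c](S) → 4
  ρ[d/f](ρ[h/c](S)) → 4
  π[h,d](ρ[d/f](ρ[h/c](S))) → 4
  (π[h,d](σ[b>5](R)) ∪ π[h,d](ρ[d/f](ρ[h/c](S)))) → 6
  γ[d; SUM(h)→f]((π[h,d](σ[b>5](R)) ∪ π[h,d](ρ[d/f](ρ[h/c](S))))) → 4

|E| = 4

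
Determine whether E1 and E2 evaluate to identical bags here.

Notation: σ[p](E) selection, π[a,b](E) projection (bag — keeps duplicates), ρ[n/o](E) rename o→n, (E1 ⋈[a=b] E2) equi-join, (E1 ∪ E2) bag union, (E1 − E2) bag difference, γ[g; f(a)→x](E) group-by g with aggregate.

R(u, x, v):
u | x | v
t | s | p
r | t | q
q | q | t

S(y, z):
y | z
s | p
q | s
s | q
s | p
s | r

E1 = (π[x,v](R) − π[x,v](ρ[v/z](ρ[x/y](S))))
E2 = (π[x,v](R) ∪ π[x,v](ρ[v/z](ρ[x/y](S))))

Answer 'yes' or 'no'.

E1 stepwise |·|:
  R → 3
  π[x,v](R) → 3
  S → 5
  ρ[x/y](S) → 5
  ρ[v/z](ρ[x/y](S)) → 5
  π[x,v](ρ[v/z](ρ[x/y](S))) → 5
  (π[x,v](R) − π[x,v](ρ[v/z](ρ[x/y](S)))) → 2
E2 stepwise |·|:
  R → 3
  π[x,v](R) → 3
  S → 5
  ρ[x/y](S) → 5
  ρ[v/z](ρ[x/y](S)) → 5
  π[x,v](ρ[v/z](ρ[x/y](S))) → 5
  (π[x,v](R) ∪ π[x,v](ρ[v/z](ρ[x/y](S)))) → 8

E1 result:
x | v
q | t
t | q
E2 result:
x | v
q | s
q | t
s | p
s | p
s | p
s | q
s | r
t | q
Witness: ('s', 'r') appears 0× in E1 but 1× in E2.

no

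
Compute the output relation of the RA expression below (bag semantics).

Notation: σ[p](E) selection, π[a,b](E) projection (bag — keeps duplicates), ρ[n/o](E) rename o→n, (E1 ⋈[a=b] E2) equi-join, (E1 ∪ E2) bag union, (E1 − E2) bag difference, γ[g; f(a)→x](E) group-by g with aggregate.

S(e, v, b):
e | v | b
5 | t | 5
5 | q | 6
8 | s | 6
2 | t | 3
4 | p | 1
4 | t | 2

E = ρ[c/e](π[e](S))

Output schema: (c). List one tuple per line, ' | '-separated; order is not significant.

Row counts bottom-up:
  S → 6
  π[e](S) → 6
  ρ[c/e](π[e](S)) → 6

== RESULT ==
c
2
4
4
5
5
8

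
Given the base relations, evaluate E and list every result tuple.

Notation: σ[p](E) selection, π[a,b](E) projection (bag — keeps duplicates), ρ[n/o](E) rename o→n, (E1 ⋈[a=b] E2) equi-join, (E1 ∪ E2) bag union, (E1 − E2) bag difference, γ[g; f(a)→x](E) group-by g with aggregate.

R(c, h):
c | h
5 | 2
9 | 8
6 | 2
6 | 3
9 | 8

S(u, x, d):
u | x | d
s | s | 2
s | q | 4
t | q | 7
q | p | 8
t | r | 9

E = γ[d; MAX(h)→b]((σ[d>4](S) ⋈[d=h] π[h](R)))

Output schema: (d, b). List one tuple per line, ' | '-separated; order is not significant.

Per-node cardinality:
  S → 5
  σ[d>4](S) → 3
  R → 5
  π[h](R) → 5
  (σ[d>4](S) ⋈[d=h] π[h](R)) → 2
  γ[d; MAX(h)→b]((σ[d>4](S) ⋈[d=h] π[h](R))) → 1

== RESULT ==
d | b
8 | 8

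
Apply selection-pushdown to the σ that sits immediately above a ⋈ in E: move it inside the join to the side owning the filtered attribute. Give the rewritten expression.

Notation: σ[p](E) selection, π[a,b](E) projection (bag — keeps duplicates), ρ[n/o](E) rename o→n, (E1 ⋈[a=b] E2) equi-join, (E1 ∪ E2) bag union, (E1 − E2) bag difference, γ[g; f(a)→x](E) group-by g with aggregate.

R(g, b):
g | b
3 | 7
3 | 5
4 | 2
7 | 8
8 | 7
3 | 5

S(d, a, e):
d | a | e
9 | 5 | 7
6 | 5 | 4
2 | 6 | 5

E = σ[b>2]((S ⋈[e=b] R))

σ filters on b, owned by the right side.
E' = (S ⋈[e=b] σ[b>2](R))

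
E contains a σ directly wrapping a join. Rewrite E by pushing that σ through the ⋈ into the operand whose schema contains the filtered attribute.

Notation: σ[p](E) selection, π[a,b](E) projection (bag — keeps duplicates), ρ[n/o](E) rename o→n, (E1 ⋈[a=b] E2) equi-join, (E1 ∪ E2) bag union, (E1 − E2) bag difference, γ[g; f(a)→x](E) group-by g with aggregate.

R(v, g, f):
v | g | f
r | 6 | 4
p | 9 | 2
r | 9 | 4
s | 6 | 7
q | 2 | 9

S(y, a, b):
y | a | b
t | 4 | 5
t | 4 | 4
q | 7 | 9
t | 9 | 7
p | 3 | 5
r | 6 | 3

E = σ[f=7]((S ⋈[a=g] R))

σ filters on f, owned by the right side.
E' = (S ⋈[a=g] σ[f=7](R))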